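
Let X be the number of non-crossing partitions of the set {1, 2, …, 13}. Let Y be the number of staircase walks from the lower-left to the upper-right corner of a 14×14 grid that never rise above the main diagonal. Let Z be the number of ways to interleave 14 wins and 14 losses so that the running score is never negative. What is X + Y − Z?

742900

The non-crossing partitions of [13] form a lattice of size C_13. So X = C_13 = 742900.
Sub-diagonal monotone paths from (0,0) to (14,14) biject with Dyck paths of semilength 14, giving C_14. So Y = C_14 = 2674440.
Ballot sequences with n votes each where one side never trails are Dyck words, counted by C_n; here n = 14. So Z = C_14 = 2674440.
X + Y − Z = 742900 + 2674440 − 2674440 = 742900.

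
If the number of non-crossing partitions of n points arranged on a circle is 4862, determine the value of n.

Non-crossing partitions of [n] are counted by C_n; 4862 = C_9.

9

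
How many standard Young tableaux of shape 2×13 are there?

Standard Young tableaux of shape 2×n are counted by C_n; here n = 13.
C_13 = C(26,13)/14 = 10400600/14 = 742900.

742900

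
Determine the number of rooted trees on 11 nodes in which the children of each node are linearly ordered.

Rooted ordered (plane) trees on m nodes have m−1 edges and are counted by C_{m−1}; m = 11 gives C_10.
C_10 = C(20,10)/11 = 184756/11 = 16796.

16796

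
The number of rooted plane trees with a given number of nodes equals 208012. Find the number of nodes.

Rooted ordered trees on m nodes are counted by C_{m−1}. Since C_12 = 208012, the index is 12.
So the index is 12, and the number of nodes is 12 + 1 = 13.

13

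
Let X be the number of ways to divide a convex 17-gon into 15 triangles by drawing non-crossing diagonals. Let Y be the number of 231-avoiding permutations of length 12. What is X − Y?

9486833

The number of triangulations of a 17-gon is the Catalan number C_15 (index = sides − 2). So X = C_15 = 9694845.
For any fixed pattern of length 3, the pattern-avoiding permutations of [12] number C_12. So Y = C_12 = 208012.
X − Y = 9694845 − 208012 = 9486833.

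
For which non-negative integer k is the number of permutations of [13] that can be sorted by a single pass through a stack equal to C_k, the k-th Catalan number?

13

By Knuth's characterisation, the stack-sortable permutations of length 13 are the 231-avoiders, numbering C_13.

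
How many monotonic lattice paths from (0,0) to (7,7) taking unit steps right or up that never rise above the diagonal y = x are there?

Sub-diagonal monotone paths from (0,0) to (7,7) biject with Dyck paths of semilength 7, giving C_7.
C_7 = C_6 · 2(2·6+1)/(6+2) = 132 · 26/8 = 429.

429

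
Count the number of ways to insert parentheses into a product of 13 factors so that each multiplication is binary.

208012

Parenthesizations of m factors correspond to full binary trees with m leaves, counted by C_{m−1}; m = 13 gives C_12.
C_12 = C_11 · 2(2·11+1)/(11+2) = 58786 · 46/13 = 208012.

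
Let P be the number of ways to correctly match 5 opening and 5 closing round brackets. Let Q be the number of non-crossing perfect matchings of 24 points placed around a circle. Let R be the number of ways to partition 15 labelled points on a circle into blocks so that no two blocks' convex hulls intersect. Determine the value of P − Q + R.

9486875

Balanced strings of n pairs of brackets are counted by C_n; here n = 5. So P = C_5 = 42.
Pairing 24 circle points by 12 non-crossing chords gives C_12 matchings. So Q = C_12 = 208012.
Non-crossing partitions of an n-element set are counted by C_n; here n = 15. So R = C_15 = 9694845.
P − Q + R = 42 − 208012 + 9694845 = 9486875.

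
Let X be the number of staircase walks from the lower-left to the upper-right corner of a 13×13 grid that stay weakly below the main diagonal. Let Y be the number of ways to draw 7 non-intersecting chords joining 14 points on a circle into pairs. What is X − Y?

Sub-diagonal monotone paths from (0,0) to (13,13) biject with Dyck paths of semilength 13, giving C_13. So X = C_13 = 742900.
Pairing 14 circle points by 7 non-crossing chords gives C_7 matchings. So Y = C_7 = 429.
X − Y = 742900 − 429 = 742471.

742471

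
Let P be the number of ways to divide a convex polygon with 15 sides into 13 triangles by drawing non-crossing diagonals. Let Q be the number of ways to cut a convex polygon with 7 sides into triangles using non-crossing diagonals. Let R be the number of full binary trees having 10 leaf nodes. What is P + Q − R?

738080

Triangulations of a convex m-gon are counted by C_{m−2}; with m = 15 this is C_13. So P = C_13 = 742900.
The number of triangulations of a 7-gon is the Catalan number C_5 (index = sides − 2). So Q = C_5 = 42.
A full binary tree with L leaves has L−1 internal nodes and is counted by C_{L−1}; L = 10 gives C_9. So R = C_9 = 4862.
P + Q − R = 742900 + 42 − 4862 = 738080.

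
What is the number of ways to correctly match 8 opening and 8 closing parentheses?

A balanced arrangement of 8 bracket pairs is a Dyck word of semilength 8, so the count is C_8.
C_8 = C(16,8)/9 = 12870/9 = 1430.

1430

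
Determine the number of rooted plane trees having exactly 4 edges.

14

A rooted plane tree with 4 edges has 5 nodes, and the count is C_4.
C_4 = C(8,4)/5 = 70/5 = 14.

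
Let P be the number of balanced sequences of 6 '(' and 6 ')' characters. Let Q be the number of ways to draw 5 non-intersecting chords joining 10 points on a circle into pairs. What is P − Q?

90

Balanced strings of n pairs of brackets are counted by C_n; here n = 6. So P = C_6 = 132.
Non-crossing perfect matchings of 2n points on a circle are counted by C_n; with 10 points, n = 5. So Q = C_5 = 42.
P − Q = 132 − 42 = 90.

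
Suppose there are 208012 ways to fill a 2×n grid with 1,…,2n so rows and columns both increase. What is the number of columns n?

Standard Young tableaux of shape 2×n are counted by C_n, and C_12 = 208012.

12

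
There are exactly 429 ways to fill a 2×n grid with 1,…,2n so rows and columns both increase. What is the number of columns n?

7

Standard Young tableaux of shape 2×n are counted by C_n. The Catalan number equal to 429 is C_7.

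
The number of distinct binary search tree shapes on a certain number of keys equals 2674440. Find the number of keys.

Binary search tree shapes on n keys are counted by C_n, and C_14 = 2674440.

14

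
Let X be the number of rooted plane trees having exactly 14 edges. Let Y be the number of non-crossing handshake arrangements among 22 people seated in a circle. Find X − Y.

2615654

Rooted ordered trees with n edges are counted by C_n; here n = 14. So X = C_14 = 2674440.
Non-crossing handshake pairings of 2n people are counted by C_n; 22 people gives n = 11. So Y = C_11 = 58786.
X − Y = 2674440 − 58786 = 2615654.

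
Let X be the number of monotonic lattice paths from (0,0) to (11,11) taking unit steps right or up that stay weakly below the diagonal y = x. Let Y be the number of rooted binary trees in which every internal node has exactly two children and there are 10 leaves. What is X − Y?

53924

Monotone paths in an n×n grid that stay weakly below the diagonal are counted by C_n; here n = 11. So X = C_11 = 58786.
A full binary tree with L leaves has L−1 internal nodes and is counted by C_{L−1}; L = 10 gives C_9. So Y = C_9 = 4862.
X − Y = 58786 − 4862 = 53924.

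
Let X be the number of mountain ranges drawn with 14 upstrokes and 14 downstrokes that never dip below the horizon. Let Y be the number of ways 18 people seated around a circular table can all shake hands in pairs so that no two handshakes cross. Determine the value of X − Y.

Dyck paths of semilength n (length 2n) are counted by C_n; here n = 14. So X = C_14 = 2674440.
Non-crossing handshake pairings of 2n people are counted by C_n; 18 people gives n = 9. So Y = C_9 = 4862.
X − Y = 2674440 − 4862 = 2669578.

2669578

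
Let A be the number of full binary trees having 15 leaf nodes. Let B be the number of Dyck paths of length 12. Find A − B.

Full binary trees with 15 leaves have 15−1 = 14 internal nodes, so there are C_14 of them. So A = C_14 = 2674440.
A Dyck path with 6 up-steps and 6 down-steps has semilength 6, so there are C_6 of them. So B = C_6 = 132.
A − B = 2674440 − 132 = 2674308.

2674308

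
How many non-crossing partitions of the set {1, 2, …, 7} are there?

The non-crossing partitions of [7] form a lattice of size C_7.
C_7 = C(14,7)/8 = 3432/8 = 429.

429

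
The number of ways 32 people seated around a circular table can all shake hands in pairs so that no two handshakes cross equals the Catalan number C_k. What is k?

16

With 32 = 2·16 people, non-crossing handshake pairings are non-crossing perfect matchings on a circle, counted by C_16.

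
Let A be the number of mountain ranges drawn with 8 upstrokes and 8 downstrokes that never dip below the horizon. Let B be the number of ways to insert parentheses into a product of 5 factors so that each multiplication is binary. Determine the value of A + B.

1444

Paths of 8 up- and 8 down-steps that never dip below the axis are Dyck paths; their count is C_8. So A = C_8 = 1430.
Bracketing 5 factors into binary products is counted by C_{5−1} = C_4. So B = C_4 = 14.
A + B = 1430 + 14 = 1444.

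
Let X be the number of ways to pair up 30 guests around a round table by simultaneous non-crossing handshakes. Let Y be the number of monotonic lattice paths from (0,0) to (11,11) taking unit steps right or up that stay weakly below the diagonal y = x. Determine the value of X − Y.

9636059

Non-crossing handshake pairings of 2n people are counted by C_n; 30 people gives n = 15. So X = C_15 = 9694845.
Sub-diagonal monotone paths from (0,0) to (11,11) biject with Dyck paths of semilength 11, giving C_11. So Y = C_11 = 58786.
X − Y = 9694845 − 58786 = 9636059.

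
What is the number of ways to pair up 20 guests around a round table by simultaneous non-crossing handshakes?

16796

With 20 = 2·10 people, non-crossing handshake pairings are non-crossing perfect matchings on a circle, counted by C_10.
C_10 = C(20,10)/11 = 184756/11 = 16796.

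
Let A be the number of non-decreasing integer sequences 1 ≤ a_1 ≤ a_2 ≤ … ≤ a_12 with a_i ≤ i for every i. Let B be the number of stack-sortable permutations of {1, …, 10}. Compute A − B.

191216

Such sub-staircase sequences of length n are counted by C_n; here n = 12. So A = C_12 = 208012.
By Knuth's characterisation, the stack-sortable permutations of length 10 are the 231-avoiders, numbering C_10. So B = C_10 = 16796.
A − B = 208012 − 16796 = 191216.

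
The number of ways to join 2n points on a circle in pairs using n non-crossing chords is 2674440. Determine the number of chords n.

14

Non-crossing pairings of 2n points on a circle are counted by C_n, and C_14 = 2674440.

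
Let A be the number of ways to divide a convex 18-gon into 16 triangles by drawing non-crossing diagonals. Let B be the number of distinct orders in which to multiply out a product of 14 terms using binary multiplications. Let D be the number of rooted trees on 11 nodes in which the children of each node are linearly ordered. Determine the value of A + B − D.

A convex 18-gon is triangulated into 16 triangles, and the number of such triangulations is the Catalan number C_{18−2} = C_16. So A = C_16 = 35357670.
Ways to associate a product of 14 factors correspond to binary trees on 14 leaves, so the count is C_13. So B = C_13 = 742900.
Rooted ordered (plane) trees on m nodes have m−1 edges and are counted by C_{m−1}; m = 11 gives C_10. So D = C_10 = 16796.
A + B − D = 35357670 + 742900 − 16796 = 36083774.

36083774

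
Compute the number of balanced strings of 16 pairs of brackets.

With 16 pairs the number of balanced bracket strings is the Catalan number C_16.
C_16 = C(32,16)/17 = 601080390/17 = 35357670.

35357670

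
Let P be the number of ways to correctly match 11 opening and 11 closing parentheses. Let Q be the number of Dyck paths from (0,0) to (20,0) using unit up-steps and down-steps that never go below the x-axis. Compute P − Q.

41990

With 11 pairs the number of balanced bracket strings is the Catalan number C_11. So P = C_11 = 58786.
Dyck paths of semilength n (length 2n) are counted by C_n; here n = 10. So Q = C_10 = 16796.
P − Q = 58786 − 16796 = 41990.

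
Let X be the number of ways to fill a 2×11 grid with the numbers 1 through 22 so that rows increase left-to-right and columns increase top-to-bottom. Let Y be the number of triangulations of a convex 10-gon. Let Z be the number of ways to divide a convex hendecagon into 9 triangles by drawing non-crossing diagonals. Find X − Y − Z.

52494

Standard Young tableaux of shape 2×n are counted by C_n; here n = 11. So X = C_11 = 58786.
The number of triangulations of a 10-gon is the Catalan number C_8 (index = sides − 2). So Y = C_8 = 1430.
The number of triangulations of an 11-gon is the Catalan number C_9 (index = sides − 2). So Z = C_9 = 4862.
X − Y − Z = 58786 − 1430 − 4862 = 52494.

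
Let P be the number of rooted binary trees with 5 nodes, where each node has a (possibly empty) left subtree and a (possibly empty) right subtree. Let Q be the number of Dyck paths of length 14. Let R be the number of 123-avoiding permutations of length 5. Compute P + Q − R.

Rooted binary trees with 5 nodes (each child slot possibly empty) number C_5. So P = C_5 = 42.
A Dyck path with 7 up-steps and 7 down-steps has semilength 7, so there are C_7 of them. So Q = C_7 = 429.
For any fixed pattern of length 3, the pattern-avoiding permutations of [5] number C_5. So R = C_5 = 42.
P + Q − R = 42 + 429 − 42 = 429.

429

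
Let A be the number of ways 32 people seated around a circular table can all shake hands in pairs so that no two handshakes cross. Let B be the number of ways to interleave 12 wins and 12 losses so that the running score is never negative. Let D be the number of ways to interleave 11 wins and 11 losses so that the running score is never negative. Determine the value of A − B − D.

35090872

Non-crossing handshake pairings of 2n people are counted by C_n; 32 people gives n = 16. So A = C_16 = 35357670.
Reading a vote for the leader as '(' and for the other as ')' turns such a sequence into a balanced string of 12 pairs, so the count is C_12. So B = C_12 = 208012.
Reading a vote for the leader as '(' and for the other as ')' turns such a sequence into a balanced string of 11 pairs, so the count is C_11. So D = C_11 = 58786.
A − B − D = 35357670 − 208012 − 58786 = 35090872.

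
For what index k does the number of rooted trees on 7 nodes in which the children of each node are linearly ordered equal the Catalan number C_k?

6

A rooted plane tree on 7 nodes has 6 edges, and such trees are counted by C_6.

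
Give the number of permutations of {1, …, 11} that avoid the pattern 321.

Permutations of [n] avoiding any single length-3 pattern are counted by C_n; here n = 11.
C_11 = 58786.

58786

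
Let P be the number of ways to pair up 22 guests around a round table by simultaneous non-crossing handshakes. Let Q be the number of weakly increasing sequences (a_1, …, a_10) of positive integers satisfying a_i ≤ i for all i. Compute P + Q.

Non-crossing handshake pairings of 2n people are counted by C_n; 22 people gives n = 11. So P = C_11 = 58786.
Such sub-staircase sequences of length n are counted by C_n; here n = 10. So Q = C_10 = 16796.
P + Q = 58786 + 16796 = 75582.

75582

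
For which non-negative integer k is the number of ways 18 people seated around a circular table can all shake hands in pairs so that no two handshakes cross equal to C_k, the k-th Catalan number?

With 18 = 2·9 people, non-crossing handshake pairings are non-crossing perfect matchings on a circle, counted by C_9.

9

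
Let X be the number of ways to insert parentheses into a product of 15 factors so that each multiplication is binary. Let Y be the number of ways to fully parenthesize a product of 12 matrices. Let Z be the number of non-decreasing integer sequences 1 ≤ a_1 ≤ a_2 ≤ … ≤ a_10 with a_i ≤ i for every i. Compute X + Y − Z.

2716430

Bracketing 15 factors into binary products is counted by C_{15−1} = C_14. So X = C_14 = 2674440.
Parenthesizations of m factors correspond to full binary trees with m leaves, counted by C_{m−1}; m = 12 gives C_11. So Y = C_11 = 58786.
Such sub-staircase sequences of length n are counted by C_n; here n = 10. So Z = C_10 = 16796.
X + Y − Z = 2674440 + 58786 − 16796 = 2716430.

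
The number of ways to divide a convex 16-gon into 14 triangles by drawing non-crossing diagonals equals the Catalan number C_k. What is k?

14

Triangulations of a convex m-gon are counted by C_{m−2}; with m = 16 this is C_14.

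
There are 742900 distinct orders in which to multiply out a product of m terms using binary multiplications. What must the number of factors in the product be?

14

Parenthesizations of m factors are counted by C_{m−1}. The Catalan number equal to 742900 is C_13.
So the index is 13, and the number of factors is 13 + 1 = 14.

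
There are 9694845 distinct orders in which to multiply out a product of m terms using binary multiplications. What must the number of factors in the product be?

Parenthesizations of m factors are counted by C_{m−1}. Since C_15 = 9694845, the index is 15.
So the index is 15, and the number of factors is 15 + 1 = 16.

16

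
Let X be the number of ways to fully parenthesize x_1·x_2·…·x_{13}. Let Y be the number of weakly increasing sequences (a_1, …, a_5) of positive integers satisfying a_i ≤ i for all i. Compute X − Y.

207970

Parenthesizations of m factors correspond to full binary trees with m leaves, counted by C_{m−1}; m = 13 gives C_12. So X = C_12 = 208012.
Weakly increasing sequences with a_i ≤ i biject with Dyck paths of semilength 5, so there are C_5. So Y = C_5 = 42.
X − Y = 208012 − 42 = 207970.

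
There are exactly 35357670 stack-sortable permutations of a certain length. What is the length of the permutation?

Stack-sortable permutations of [n] are counted by C_n. Since C_16 = 35357670, the index is 16.

16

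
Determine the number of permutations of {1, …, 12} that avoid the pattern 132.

Permutations of [n] avoiding any single length-3 pattern are counted by C_n; here n = 12.
C_12 = C(24,12)/13 = 2704156/13 = 208012.

208012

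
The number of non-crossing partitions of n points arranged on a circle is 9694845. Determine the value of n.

15

Non-crossing partitions of [n] are counted by C_n. Since C_15 = 9694845, the index is 15.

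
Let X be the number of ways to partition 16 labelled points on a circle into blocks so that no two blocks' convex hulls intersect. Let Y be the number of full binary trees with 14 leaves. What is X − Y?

The non-crossing partitions of [16] form a lattice of size C_16. So X = C_16 = 35357670.
Full binary trees with 14 leaves have 14−1 = 13 internal nodes, so there are C_13 of them. So Y = C_13 = 742900.
X − Y = 35357670 − 742900 = 34614770.

34614770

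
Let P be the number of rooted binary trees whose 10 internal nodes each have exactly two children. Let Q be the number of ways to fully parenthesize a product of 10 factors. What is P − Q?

11934

Full binary trees with n internal nodes are counted by C_n; here n = 10. So P = C_10 = 16796.
Ways to associate a product of 10 factors correspond to binary trees on 10 leaves, so the count is C_9. So Q = C_9 = 4862.
P − Q = 16796 − 4862 = 11934.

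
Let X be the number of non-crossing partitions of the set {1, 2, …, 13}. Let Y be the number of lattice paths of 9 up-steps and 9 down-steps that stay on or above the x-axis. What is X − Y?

738038

The non-crossing partitions of [13] form a lattice of size C_13. So X = C_13 = 742900.
Dyck paths of semilength n (length 2n) are counted by C_n; here n = 9. So Y = C_9 = 4862.
X − Y = 742900 − 4862 = 738038.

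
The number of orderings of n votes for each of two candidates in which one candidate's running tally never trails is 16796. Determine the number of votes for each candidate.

10

Such ballot sequences with n votes each are counted by C_n; 16796 = C_10.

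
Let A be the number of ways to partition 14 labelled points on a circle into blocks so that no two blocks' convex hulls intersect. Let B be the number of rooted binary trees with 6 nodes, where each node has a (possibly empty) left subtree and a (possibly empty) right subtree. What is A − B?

Non-crossing partitions of an n-element set are counted by C_n; here n = 14. So A = C_14 = 2674440.
Rooted binary trees with 6 nodes (each child slot possibly empty) number C_6. So B = C_6 = 132.
A − B = 2674440 − 132 = 2674308.

2674308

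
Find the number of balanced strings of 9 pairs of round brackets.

With 9 pairs the number of balanced bracket strings is the Catalan number C_9.
C_9 = C(18,9)/10 = 48620/10 = 4862.

4862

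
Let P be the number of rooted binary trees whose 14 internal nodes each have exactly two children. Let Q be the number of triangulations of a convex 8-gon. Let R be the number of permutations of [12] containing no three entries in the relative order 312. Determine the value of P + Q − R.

Full binary trees with n internal nodes are counted by C_n; here n = 14. So P = C_14 = 2674440.
The number of triangulations of an 8-gon is the Catalan number C_6 (index = sides − 2). So Q = C_6 = 132.
Permutations of [n] avoiding any single length-3 pattern are counted by C_n; here n = 12. So R = C_12 = 208012.
P + Q − R = 2674440 + 132 − 208012 = 2466560.

2466560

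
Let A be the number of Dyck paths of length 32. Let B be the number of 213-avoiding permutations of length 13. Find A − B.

Dyck paths of semilength n (length 2n) are counted by C_n; here n = 16. So A = C_16 = 35357670.
For any fixed pattern of length 3, the pattern-avoiding permutations of [13] number C_13. So B = C_13 = 742900.
A − B = 35357670 − 742900 = 34614770.

34614770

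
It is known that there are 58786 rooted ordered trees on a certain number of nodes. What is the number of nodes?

Rooted ordered trees on m nodes are counted by C_{m−1}. The Catalan number equal to 58786 is C_11.
So the index is 11, and the number of nodes is 11 + 1 = 12.

12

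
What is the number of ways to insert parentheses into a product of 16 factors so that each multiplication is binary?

Parenthesizations of m factors correspond to full binary trees with m leaves, counted by C_{m−1}; m = 16 gives C_15.
C_15 = C(30,15)/16 = 155117520/16 = 9694845.

9694845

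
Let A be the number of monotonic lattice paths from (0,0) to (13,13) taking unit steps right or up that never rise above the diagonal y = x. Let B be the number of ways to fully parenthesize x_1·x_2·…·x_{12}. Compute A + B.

801686

Monotone paths in an n×n grid that stay weakly below the diagonal are counted by C_n; here n = 13. So A = C_13 = 742900.
Parenthesizations of m factors correspond to full binary trees with m leaves, counted by C_{m−1}; m = 12 gives C_11. So B = C_11 = 58786.
A + B = 742900 + 58786 = 801686.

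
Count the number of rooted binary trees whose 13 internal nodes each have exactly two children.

The number of full binary trees on 13 internal nodes is the Catalan number C_13.
C_13 = 742900.

742900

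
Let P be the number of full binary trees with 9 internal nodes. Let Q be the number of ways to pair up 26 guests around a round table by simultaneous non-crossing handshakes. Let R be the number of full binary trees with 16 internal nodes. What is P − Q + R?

34619632

Full binary trees with n internal nodes are counted by C_n; here n = 9. So P = C_9 = 4862.
With 26 = 2·13 people, non-crossing handshake pairings are non-crossing perfect matchings on a circle, counted by C_13. So Q = C_13 = 742900.
The number of full binary trees on 16 internal nodes is the Catalan number C_16. So R = C_16 = 35357670.
P − Q + R = 4862 − 742900 + 35357670 = 34619632.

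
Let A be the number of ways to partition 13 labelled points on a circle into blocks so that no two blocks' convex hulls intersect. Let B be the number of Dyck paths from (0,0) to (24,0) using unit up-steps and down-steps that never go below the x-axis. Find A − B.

534888

The non-crossing partitions of [13] form a lattice of size C_13. So A = C_13 = 742900.
Dyck paths of semilength n (length 2n) are counted by C_n; here n = 12. So B = C_12 = 208012.
A − B = 742900 − 208012 = 534888.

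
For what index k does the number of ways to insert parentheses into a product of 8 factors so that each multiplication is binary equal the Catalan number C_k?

7

Bracketing 8 factors into binary products is counted by C_{8−1} = C_7.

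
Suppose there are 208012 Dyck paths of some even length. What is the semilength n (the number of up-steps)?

Dyck paths of semilength n are counted by C_n, and C_12 = 208012.

12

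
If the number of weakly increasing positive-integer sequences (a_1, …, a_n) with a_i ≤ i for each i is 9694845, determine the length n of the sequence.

Such sub-staircase sequences of length n are counted by C_n. The Catalan number equal to 9694845 is C_15.

15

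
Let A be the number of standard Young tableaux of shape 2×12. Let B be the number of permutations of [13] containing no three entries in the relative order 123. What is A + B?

950912

Standard Young tableaux of shape 2×n are counted by C_n; here n = 12. So A = C_12 = 208012.
For any fixed pattern of length 3, the pattern-avoiding permutations of [13] number C_13. So B = C_13 = 742900.
A + B = 208012 + 742900 = 950912.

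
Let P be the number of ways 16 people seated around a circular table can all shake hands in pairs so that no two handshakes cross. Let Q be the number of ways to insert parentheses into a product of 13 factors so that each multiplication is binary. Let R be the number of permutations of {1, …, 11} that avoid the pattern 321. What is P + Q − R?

150656

Non-crossing handshake pairings of 2n people are counted by C_n; 16 people gives n = 8. So P = C_8 = 1430.
Ways to associate a product of 13 factors correspond to binary trees on 13 leaves, so the count is C_12. So Q = C_12 = 208012.
For any fixed pattern of length 3, the pattern-avoiding permutations of [11] number C_11. So R = C_11 = 58786.
P + Q − R = 1430 + 208012 − 58786 = 150656.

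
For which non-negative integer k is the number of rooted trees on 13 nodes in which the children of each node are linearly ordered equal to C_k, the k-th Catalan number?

A rooted plane tree on 13 nodes has 12 edges, and such trees are counted by C_12.

12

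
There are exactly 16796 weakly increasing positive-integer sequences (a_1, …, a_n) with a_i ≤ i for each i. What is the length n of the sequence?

Such sub-staircase sequences of length n are counted by C_n. The Catalan number equal to 16796 is C_10.

10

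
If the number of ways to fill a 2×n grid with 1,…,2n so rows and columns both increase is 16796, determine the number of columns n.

Standard Young tableaux of shape 2×n are counted by C_n. Since C_10 = 16796, the index is 10.

10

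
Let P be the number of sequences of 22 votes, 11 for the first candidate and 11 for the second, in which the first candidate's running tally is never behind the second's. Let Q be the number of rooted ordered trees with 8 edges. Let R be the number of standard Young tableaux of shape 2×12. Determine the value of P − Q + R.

Reading a vote for the leader as '(' and for the other as ')' turns such a sequence into a balanced string of 11 pairs, so the count is C_11. So P = C_11 = 58786.
Rooted ordered trees with n edges are counted by C_n; here n = 8. So Q = C_8 = 1430.
By the hook-length formula (or a Dyck-path bijection), SYT of shape 2×12 number C_12. So R = C_12 = 208012.
P − Q + R = 58786 − 1430 + 208012 = 265368.

265368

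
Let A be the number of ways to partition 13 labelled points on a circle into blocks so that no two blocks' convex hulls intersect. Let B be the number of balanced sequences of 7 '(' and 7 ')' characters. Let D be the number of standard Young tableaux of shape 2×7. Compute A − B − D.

742042

The non-crossing partitions of [13] form a lattice of size C_13. So A = C_13 = 742900.
A balanced arrangement of 7 bracket pairs is a Dyck word of semilength 7, so the count is C_7. So B = C_7 = 429.
Standard Young tableaux of shape 2×n are counted by C_n; here n = 7. So D = C_7 = 429.
A − B − D = 742900 − 429 − 429 = 742042.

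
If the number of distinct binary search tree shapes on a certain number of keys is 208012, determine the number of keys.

Binary search tree shapes on n keys are counted by C_n; 208012 = C_12.

12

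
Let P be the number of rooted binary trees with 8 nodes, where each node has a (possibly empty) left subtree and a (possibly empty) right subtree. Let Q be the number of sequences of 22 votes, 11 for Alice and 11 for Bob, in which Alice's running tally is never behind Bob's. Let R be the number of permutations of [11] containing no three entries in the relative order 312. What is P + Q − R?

1430

Binary trees (left/right distinguished) on n nodes are counted by C_n; here n = 8. So P = C_8 = 1430.
Ballot sequences with n votes each where one side never trails are Dyck words, counted by C_n; here n = 11. So Q = C_11 = 58786.
For any fixed pattern of length 3, the pattern-avoiding permutations of [11] number C_11. So R = C_11 = 58786.
P + Q − R = 1430 + 58786 − 58786 = 1430.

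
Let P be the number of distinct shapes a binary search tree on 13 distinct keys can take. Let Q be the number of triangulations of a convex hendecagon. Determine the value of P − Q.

There are C_n binary search tree shapes on n keys; with n = 13 that is C_13. So P = C_13 = 742900.
A convex 11-gon is triangulated into 9 triangles, and the number of such triangulations is the Catalan number C_{11−2} = C_9. So Q = C_9 = 4862.
P − Q = 742900 − 4862 = 738038.

738038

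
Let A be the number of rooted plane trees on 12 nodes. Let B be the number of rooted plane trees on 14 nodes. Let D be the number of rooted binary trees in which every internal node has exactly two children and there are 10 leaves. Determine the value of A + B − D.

Rooted ordered (plane) trees on m nodes have m−1 edges and are counted by C_{m−1}; m = 12 gives C_11. So A = C_11 = 58786.
Rooted ordered (plane) trees on m nodes have m−1 edges and are counted by C_{m−1}; m = 14 gives C_13. So B = C_13 = 742900.
Full binary trees with 10 leaves have 10−1 = 9 internal nodes, so there are C_9 of them. So D = C_9 = 4862.
A + B − D = 58786 + 742900 − 4862 = 796824.

796824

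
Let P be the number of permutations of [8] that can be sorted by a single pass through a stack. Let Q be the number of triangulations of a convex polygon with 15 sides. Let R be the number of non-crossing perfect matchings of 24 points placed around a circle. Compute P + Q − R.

536318

By Knuth's characterisation, the stack-sortable permutations of length 8 are the 231-avoiders, numbering C_8. So P = C_8 = 1430.
Triangulations of a convex m-gon are counted by C_{m−2}; with m = 15 this is C_13. So Q = C_13 = 742900.
Non-crossing perfect matchings of 2n points on a circle are counted by C_n; with 24 points, n = 12. So R = C_12 = 208012.
P + Q − R = 1430 + 742900 − 208012 = 536318.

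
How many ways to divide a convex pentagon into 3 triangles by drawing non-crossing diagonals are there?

A convex 5-gon is triangulated into 3 triangles, and the number of such triangulations is the Catalan number C_{5−2} = C_3.
C_3 = C(6,3)/4 = 20/4 = 5.

5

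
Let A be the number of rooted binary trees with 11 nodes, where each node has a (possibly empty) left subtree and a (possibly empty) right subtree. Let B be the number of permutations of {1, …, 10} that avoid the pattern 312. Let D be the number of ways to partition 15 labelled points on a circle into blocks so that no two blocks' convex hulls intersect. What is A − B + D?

9736835

There are C_n binary search tree shapes on n keys; with n = 11 that is C_11. So A = C_11 = 58786.
Permutations of [n] avoiding any single length-3 pattern are counted by C_n; here n = 10. So B = C_10 = 16796.
The non-crossing partitions of [15] form a lattice of size C_15. So D = C_15 = 9694845.
A − B + D = 58786 − 16796 + 9694845 = 9736835.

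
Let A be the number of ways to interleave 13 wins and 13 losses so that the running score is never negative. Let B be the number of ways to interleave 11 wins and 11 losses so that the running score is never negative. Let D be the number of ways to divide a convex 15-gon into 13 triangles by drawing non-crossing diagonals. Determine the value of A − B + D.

1427014

Ballot sequences with n votes each where one side never trails are Dyck words, counted by C_n; here n = 13. So A = C_13 = 742900.
Ballot sequences with n votes each where one side never trails are Dyck words, counted by C_n; here n = 11. So B = C_11 = 58786.
Triangulations of a convex m-gon are counted by C_{m−2}; with m = 15 this is C_13. So D = C_13 = 742900.
A − B + D = 742900 − 58786 + 742900 = 1427014.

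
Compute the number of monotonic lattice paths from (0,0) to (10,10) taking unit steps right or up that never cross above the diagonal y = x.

Monotone paths in an n×n grid that stay weakly below the diagonal are counted by C_n; here n = 10.
C_10 = C(20,10)/11 = 184756/11 = 16796.

16796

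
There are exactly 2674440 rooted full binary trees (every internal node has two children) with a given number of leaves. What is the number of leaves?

Full binary trees with L leaves are counted by C_{L−1}, and C_14 = 2674440.
So the index is 14, and the number of leaves is 14 + 1 = 15.

15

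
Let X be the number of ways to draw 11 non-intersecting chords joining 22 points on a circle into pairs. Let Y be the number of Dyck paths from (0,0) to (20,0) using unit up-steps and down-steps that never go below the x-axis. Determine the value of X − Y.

Non-crossing perfect matchings of 2n points on a circle are counted by C_n; with 22 points, n = 11. So X = C_11 = 58786.
Dyck paths of semilength n (length 2n) are counted by C_n; here n = 10. So Y = C_10 = 16796.
X − Y = 58786 − 16796 = 41990.

41990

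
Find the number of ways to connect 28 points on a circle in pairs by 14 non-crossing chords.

2674440

Pairing 28 circle points by 14 non-crossing chords gives C_14 matchings.
C_14 = C(28,14)/15 = 40116600/15 = 2674440.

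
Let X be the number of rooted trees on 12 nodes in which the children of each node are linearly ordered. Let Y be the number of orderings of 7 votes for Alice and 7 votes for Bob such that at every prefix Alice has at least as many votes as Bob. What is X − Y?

58357

A rooted plane tree on 12 nodes has 11 edges, and such trees are counted by C_11. So X = C_11 = 58786.
Reading a vote for the leader as '(' and for the other as ')' turns such a sequence into a balanced string of 7 pairs, so the count is C_7. So Y = C_7 = 429.
X − Y = 58786 − 429 = 58357.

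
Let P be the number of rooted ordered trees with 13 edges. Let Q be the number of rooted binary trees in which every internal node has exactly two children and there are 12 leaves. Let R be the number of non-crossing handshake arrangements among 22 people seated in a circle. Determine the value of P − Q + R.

A rooted plane tree with 13 edges has 14 nodes, and the count is C_13. So P = C_13 = 742900.
Full binary trees with 12 leaves have 12−1 = 11 internal nodes, so there are C_11 of them. So Q = C_11 = 58786.
Non-crossing handshake pairings of 2n people are counted by C_n; 22 people gives n = 11. So R = C_11 = 58786.
P − Q + R = 742900 − 58786 + 58786 = 742900.

742900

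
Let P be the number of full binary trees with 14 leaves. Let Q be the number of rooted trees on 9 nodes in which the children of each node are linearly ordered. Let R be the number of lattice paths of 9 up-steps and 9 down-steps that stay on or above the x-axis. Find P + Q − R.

739468

Full binary trees with 14 leaves have 14−1 = 13 internal nodes, so there are C_13 of them. So P = C_13 = 742900.
Rooted ordered (plane) trees on m nodes have m−1 edges and are counted by C_{m−1}; m = 9 gives C_8. So Q = C_8 = 1430.
Dyck paths of semilength n (length 2n) are counted by C_n; here n = 9. So R = C_9 = 4862.
P + Q − R = 742900 + 1430 − 4862 = 739468.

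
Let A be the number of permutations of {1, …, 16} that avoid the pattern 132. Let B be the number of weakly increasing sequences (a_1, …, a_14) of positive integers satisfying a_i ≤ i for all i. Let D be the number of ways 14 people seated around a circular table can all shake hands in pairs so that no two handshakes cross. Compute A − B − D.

32682801

For any fixed pattern of length 3, the pattern-avoiding permutations of [16] number C_16. So A = C_16 = 35357670.
Weakly increasing sequences with a_i ≤ i biject with Dyck paths of semilength 14, so there are C_14. So B = C_14 = 2674440.
With 14 = 2·7 people, non-crossing handshake pairings are non-crossing perfect matchings on a circle, counted by C_7. So D = C_7 = 429.
A − B − D = 35357670 − 2674440 − 429 = 32682801.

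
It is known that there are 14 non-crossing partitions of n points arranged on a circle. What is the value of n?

Non-crossing partitions of [n] are counted by C_n, and C_4 = 14.

4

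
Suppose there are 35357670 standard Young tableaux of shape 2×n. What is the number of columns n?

Standard Young tableaux of shape 2×n are counted by C_n. The Catalan number equal to 35357670 is C_16.

16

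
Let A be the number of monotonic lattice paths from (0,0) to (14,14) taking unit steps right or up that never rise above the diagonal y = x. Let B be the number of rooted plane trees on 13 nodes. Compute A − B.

Monotone paths in an n×n grid that stay weakly below the diagonal are counted by C_n; here n = 14. So A = C_14 = 2674440.
Rooted ordered (plane) trees on m nodes have m−1 edges and are counted by C_{m−1}; m = 13 gives C_12. So B = C_12 = 208012.
A − B = 2674440 − 208012 = 2466428.

2466428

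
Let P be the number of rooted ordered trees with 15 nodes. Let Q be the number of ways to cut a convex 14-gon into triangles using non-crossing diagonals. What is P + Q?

2882452

Rooted ordered (plane) trees on m nodes have m−1 edges and are counted by C_{m−1}; m = 15 gives C_14. So P = C_14 = 2674440.
The number of triangulations of a 14-gon is the Catalan number C_12 (index = sides − 2). So Q = C_12 = 208012.
P + Q = 2674440 + 208012 = 2882452.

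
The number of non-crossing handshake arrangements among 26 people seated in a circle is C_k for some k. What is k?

13

Non-crossing handshake pairings of 2n people are counted by C_n; 26 people gives n = 13.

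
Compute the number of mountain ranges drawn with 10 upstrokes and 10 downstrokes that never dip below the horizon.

Paths of 10 up- and 10 down-steps that never dip below the axis are Dyck paths; their count is C_10.
C_10 = C(20,10)/11 = 184756/11 = 16796.

16796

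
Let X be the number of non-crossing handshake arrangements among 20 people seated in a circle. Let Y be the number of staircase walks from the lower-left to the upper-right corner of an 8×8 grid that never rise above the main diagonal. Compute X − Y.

With 20 = 2·10 people, non-crossing handshake pairings are non-crossing perfect matchings on a circle, counted by C_10. So X = C_10 = 16796.
Sub-diagonal monotone paths from (0,0) to (8,8) biject with Dyck paths of semilength 8, giving C_8. So Y = C_8 = 1430.
X − Y = 16796 − 1430 = 15366.

15366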